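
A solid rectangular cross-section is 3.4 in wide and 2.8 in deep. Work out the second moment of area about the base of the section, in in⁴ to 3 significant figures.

I_base ≈ 24.9 in⁴

The section: 3.4 × 2.8, A = 9.52 in², y = 1.4 in, Ī = 6.2197 in⁴.
Transfer it to the bottom edge using Ī + A·d² with d = y − 0:
  the section: d = 1.4 in → contributes +24.879 in⁴
Total I = 24.879 in⁴.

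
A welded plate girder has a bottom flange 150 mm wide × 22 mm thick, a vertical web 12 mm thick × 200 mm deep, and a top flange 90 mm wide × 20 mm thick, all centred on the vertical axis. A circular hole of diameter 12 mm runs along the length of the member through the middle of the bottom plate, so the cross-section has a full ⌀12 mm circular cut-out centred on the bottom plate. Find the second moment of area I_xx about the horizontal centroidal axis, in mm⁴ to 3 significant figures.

Decompose the section into non-overlapping parts with the origin at the bottom-left of its bounding rectangle.
Bottom plate: 150 × 22, A = 3 300 mm², y = 11 mm, Ī = 133 100 mm⁴.
Web plate: 12 × 200, A = 2 400 mm², y = 122 mm, Ī = 8 000 000 mm⁴.
Top plate: 90 × 20, A = 1 800 mm², y = 232 mm, Ī = 60 000 mm⁴.
Hole (subtracted): ⌀12, A = 113.1 mm², y = 11 mm, Ī = 1017.9 mm⁴.
Centroid: ȳ = ΣA·y / ΣA = 100.92 mm.
Transfer each piece to the horizontal centroidal axis using Ī + A·d² with d = y − 100.92:
  bottom plate: d = -89.916 mm → contributes +26 813 168 mm⁴
  web plate: d = 21.084 mm → contributes +9 066 894 mm⁴
  top plate: d = 131.08 mm → contributes +30 989 474 mm⁴
  hole: d = -89.916 mm → contributes −915 395 mm⁴
Total I = 65 954 141 mm⁴.

I_xx ≈ 6.60 × 10⁷ mm⁴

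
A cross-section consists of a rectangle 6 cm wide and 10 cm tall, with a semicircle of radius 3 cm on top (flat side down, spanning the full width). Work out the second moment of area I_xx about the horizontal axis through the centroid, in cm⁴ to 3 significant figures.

Treat the section as a set of non-overlapping primitives; coordinates are from the bounding-box lower-left.
Rectangular body: 6 × 10, A = 60 cm², y = 5 cm, Ī = 500 cm⁴.
Semicircular cap: semicircle r = 3, A = 14.137 cm², y = 11.273 cm, Ī = 8.8903 cm⁴.
Centroid: ȳ = ΣA·y / ΣA = 6.1962 cm.
Transfer each piece to the horizontal axis through the centroid using Ī + A·d² with d = y − 6.1962:
  rectangular body: d = -1.1962 cm → contributes +585.86 cm⁴
  semicircular cap: d = 5.077 cm → contributes +373.29 cm⁴
Total I = 959.15 cm⁴.

I_xx ≈ 959 cm⁴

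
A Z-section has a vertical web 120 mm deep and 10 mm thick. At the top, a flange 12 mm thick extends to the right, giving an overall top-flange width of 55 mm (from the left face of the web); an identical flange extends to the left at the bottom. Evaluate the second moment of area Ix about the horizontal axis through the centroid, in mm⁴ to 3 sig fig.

Ix ≈ 4.60 × 10⁶ mm⁴

Split into non-overlapping primitives; take the origin at the lower-left of the bounding box.
Web: 10 × 120, A = 1 200 mm², y = 60 mm, Ī = 1 440 000 mm⁴.
Top flange (beyond web): 45 × 12, A = 540 mm², y = 114 mm, Ī = 6 480 mm⁴.
Bottom flange (beyond web): 45 × 12, A = 540 mm², y = 6 mm, Ī = 6 480 mm⁴.
Centroid: ȳ = ΣA·y / ΣA = 60 mm.
Transfer each piece to the horizontal axis through the centroid using Ī + A·d² with d = y − 60:
  web: d = 0 mm → contributes +1 440 000 mm⁴
  top flange (beyond web): d = 54 mm → contributes +1 581 120 mm⁴
  bottom flange (beyond web): d = -54 mm → contributes +1 581 120 mm⁴
Total I = 4 602 240 mm⁴.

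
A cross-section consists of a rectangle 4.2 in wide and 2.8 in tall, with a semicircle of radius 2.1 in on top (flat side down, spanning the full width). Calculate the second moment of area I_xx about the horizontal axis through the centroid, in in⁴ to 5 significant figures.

Break the section into simple shapes (no overlaps), measuring from the bottom-left corner of the bounding box.
Rectangular body: 4.2 × 2.8, A = 11.76 in², y = 1.4 in, Ī = 7.6832 in⁴.
Semicircular cap: semicircle r = 2.1, A = 6.927212 in², y = 3.691268 in, Ī = 2.134564 in⁴.
Centroid: ȳ = ΣA·y / ΣA = 2.249356 in.
Transfer each piece to the horizontal axis through the centroid using Ī + A·d² with d = y − 2.249356:
  rectangular body: d = -0.8493561 in → contributes +16.16693 in⁴
  semicircular cap: d = 1.441912 in → contributes +16.53699 in⁴
Total I = 32.70392 in⁴.

I_xx ≈ 32.704 in⁴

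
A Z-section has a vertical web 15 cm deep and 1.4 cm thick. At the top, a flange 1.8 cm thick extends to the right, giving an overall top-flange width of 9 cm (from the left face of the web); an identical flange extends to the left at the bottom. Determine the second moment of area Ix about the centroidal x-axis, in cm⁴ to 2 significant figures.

Decompose the section into non-overlapping parts with the origin at the bottom-left of its bounding rectangle.
Web: 1.4 × 15, A = 21 cm², y = 7.5 cm, Ī = 393.8 cm⁴.
Top flange (beyond web): 7.6 × 1.8, A = 13.68 cm², y = 14.1 cm, Ī = 3.694 cm⁴.
Bottom flange (beyond web): 7.6 × 1.8, A = 13.68 cm², y = 0.9 cm, Ī = 3.694 cm⁴.
Centroid: ȳ = ΣA·y / ΣA = 7.5 cm.
Transfer each piece to the centroidal x-axis using Ī + A·d² with d = y − 7.5:
  web: d = 0 cm → contributes +393.8 cm⁴
  top flange (beyond web): d = 6.6 cm → contributes +599.6 cm⁴
  bottom flange (beyond web): d = -6.6 cm → contributes +599.6 cm⁴
Total I = 1 593 cm⁴.

Ix ≈ 1600 cm⁴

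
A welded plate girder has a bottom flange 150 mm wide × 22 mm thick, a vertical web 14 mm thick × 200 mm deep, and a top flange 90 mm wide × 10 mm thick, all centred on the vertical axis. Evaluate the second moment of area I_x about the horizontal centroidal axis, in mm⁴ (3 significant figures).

I_x ≈ 4.95 × 10⁷ mm⁴

Decompose the section into non-overlapping parts with the origin at the bottom-left of its bounding rectangle.
Bottom plate: 150 × 22, A = 3 300 mm², y = 11 mm, Ī = 133 100 mm⁴.
Web plate: 14 × 200, A = 2 800 mm², y = 122 mm, Ī = 9 333 333 mm⁴.
Top plate: 90 × 10, A = 900 mm², y = 227 mm, Ī = 7 500 mm⁴.
Centroid: ȳ = ΣA·y / ΣA = 83.171 mm.
Transfer each piece to the horizontal centroidal axis using Ī + A·d² with d = y − 83.171:
  bottom plate: d = -72.171 mm → contributes +17 321 860 mm⁴
  web plate: d = 38.829 mm → contributes +13 554 776 mm⁴
  top plate: d = 143.83 mm → contributes +18 625 492 mm⁴
Total I = 49 502 128 mm⁴.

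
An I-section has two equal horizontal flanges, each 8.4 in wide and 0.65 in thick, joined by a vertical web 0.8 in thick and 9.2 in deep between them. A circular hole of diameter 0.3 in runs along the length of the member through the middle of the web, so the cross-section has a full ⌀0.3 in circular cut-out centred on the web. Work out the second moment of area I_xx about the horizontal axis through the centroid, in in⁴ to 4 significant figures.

Decompose the section into non-overlapping parts with the origin at the bottom-left of its bounding rectangle.
Bottom flange: 8.4 × 0.65, A = 5.46 in², y = 0.325 in, Ī = 0.192238 in⁴.
Web: 0.8 × 9.2, A = 7.36 in², y = 5.25 in, Ī = 51.9125 in⁴.
Top flange: 8.4 × 0.65, A = 5.46 in², y = 10.175 in, Ī = 0.192238 in⁴.
Hole (subtracted): ⌀0.3, A = 0.0706858 in², y = 5.25 in, Ī = 0.000397608 in⁴.
By symmetry the centroid is at mid-height, ȳ = 5.25 in.
Transfer each piece to the horizontal axis through the centroid using Ī + A·d² with d = y − 5.25:
  bottom flange: d = -4.925 in → contributes +132.628 in⁴
  web: d = 0 in → contributes +51.9125 in⁴
  top flange: d = 4.925 in → contributes +132.628 in⁴
  hole: d = 0 in → contributes −0.000397608 in⁴
Total I = 317.168 in⁴.

I_xx ≈ 317.2 in⁴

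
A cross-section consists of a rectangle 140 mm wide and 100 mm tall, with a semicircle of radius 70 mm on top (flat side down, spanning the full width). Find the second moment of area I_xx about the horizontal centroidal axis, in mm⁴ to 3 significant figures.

I_xx ≈ 4.59 × 10⁷ mm⁴

Split into non-overlapping primitives; take the origin at the lower-left of the bounding box.
Rectangular body: 140 × 100, A = 14 000 mm², y = 50 mm, Ī = 11 666 667 mm⁴.
Semicircular cap: semicircle r = 70, A = 7696.9 mm², y = 129.71 mm, Ī = 2 635 265 mm⁴.
Centroid: ȳ = ΣA·y / ΣA = 78.276 mm.
Transfer each piece to the horizontal centroidal axis using Ī + A·d² with d = y − 78.276:
  rectangular body: d = -28.276 mm → contributes +22 860 488 mm⁴
  semicircular cap: d = 51.432 mm → contributes +22 995 859 mm⁴
Total I = 45 856 347 mm⁴.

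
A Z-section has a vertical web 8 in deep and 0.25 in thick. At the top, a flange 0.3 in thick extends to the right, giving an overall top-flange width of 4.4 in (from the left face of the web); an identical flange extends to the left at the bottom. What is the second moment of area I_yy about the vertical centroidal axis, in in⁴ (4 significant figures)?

I_yy ≈ 15.64 in⁴

Treat the section as a set of non-overlapping primitives; coordinates are from the bounding-box lower-left.
Web: 0.25 × 8, A = 2 in², x = 4.275 in, Ī = 0.0104167 in⁴.
Top flange (beyond web): 4.15 × 0.3, A = 1.245 in², x = 6.475 in, Ī = 1.78683 in⁴.
Bottom flange (beyond web): 4.15 × 0.3, A = 1.245 in², x = 2.075 in, Ī = 1.78683 in⁴.
Centroid: x̄ = ΣA·x / ΣA = 4.275 in.
Transfer each piece to the vertical centroidal axis using Ī + A·d² with d = x − 4.275:
  web: d = 0 in → contributes +0.0104167 in⁴
  top flange (beyond web): d = 2.2 in → contributes +7.81263 in⁴
  bottom flange (beyond web): d = -2.2 in → contributes +7.81263 in⁴
Total I = 15.6357 in⁴.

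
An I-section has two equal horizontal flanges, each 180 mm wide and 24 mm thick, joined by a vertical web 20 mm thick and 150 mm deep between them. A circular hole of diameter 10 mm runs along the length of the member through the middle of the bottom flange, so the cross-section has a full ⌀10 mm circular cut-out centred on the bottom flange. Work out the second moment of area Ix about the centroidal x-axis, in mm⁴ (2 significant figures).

Split into non-overlapping primitives; take the origin at the lower-left of the bounding box.
Bottom flange: 180 × 24, A = 4 320 mm², y = 12 mm, Ī = 207 360 mm⁴.
Web: 20 × 150, A = 3 000 mm², y = 99 mm, Ī = 5 625 000 mm⁴.
Top flange: 180 × 24, A = 4 320 mm², y = 186 mm, Ī = 207 360 mm⁴.
Hole (subtracted): ⌀10, A = 78.54 mm², y = 12 mm, Ī = 490.9 mm⁴.
Centroid: ȳ = ΣA·y / ΣA = 99.59 mm.
Transfer each piece to the centroidal x-axis using Ī + A·d² with d = y − 99.59:
  bottom flange: d = -87.59 mm → contributes +33 351 201 mm⁴
  web: d = -0.591 mm → contributes +5 626 048 mm⁴
  top flange: d = 86.41 mm → contributes +32 462 697 mm⁴
  hole: d = -87.59 mm → contributes −603 063 mm⁴
Total I = 70 836 883 mm⁴.

Ix ≈ 7.1 × 10⁷ mm⁴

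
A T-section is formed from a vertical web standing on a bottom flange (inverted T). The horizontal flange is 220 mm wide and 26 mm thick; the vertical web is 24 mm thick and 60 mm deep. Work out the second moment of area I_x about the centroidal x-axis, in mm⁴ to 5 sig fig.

I_x ≈ 2.8813 × 10⁶ mm⁴

Decompose the section into non-overlapping parts with the origin at the bottom-left of its bounding rectangle.
Flange: 220 × 26, A = 5 720 mm², y = 13 mm, Ī = 322226.7 mm⁴.
Web: 24 × 60, A = 1 440 mm², y = 56 mm, Ī = 432 000 mm⁴.
Centroid: ȳ = ΣA·y / ΣA = 21.64804 mm.
Transfer each piece to the centroidal x-axis using Ī + A·d² with d = y − 21.64804:
  flange: d = -8.648045 mm → contributes +750017.9 mm⁴
  web: d = 34.35196 mm → contributes +2 131 282 mm⁴
Total I = 2 881 300 mm⁴.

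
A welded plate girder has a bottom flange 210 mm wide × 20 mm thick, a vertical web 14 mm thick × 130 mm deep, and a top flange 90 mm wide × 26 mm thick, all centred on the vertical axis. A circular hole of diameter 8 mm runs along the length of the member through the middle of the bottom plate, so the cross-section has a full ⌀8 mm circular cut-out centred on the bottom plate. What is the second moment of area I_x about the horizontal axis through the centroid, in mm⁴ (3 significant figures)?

I_x ≈ 3.84 × 10⁷ mm⁴

Treat the section as a set of non-overlapping primitives; coordinates are from the bounding-box lower-left.
Bottom plate: 210 × 20, A = 4 200 mm², y = 10 mm, Ī = 140 000 mm⁴.
Web plate: 14 × 130, A = 1 820 mm², y = 85 mm, Ī = 2 563 167 mm⁴.
Top plate: 90 × 26, A = 2 340 mm², y = 163 mm, Ī = 131 820 mm⁴.
Hole (subtracted): ⌀8, A = 50.265 mm², y = 10 mm, Ī = 201.06 mm⁴.
Centroid: ȳ = ΣA·y / ΣA = 69.511 mm.
Transfer each piece to the horizontal axis through the centroid using Ī + A·d² with d = y − 69.511:
  bottom plate: d = -59.511 mm → contributes +15 014 512 mm⁴
  web plate: d = 15.489 mm → contributes +2 999 805 mm⁴
  top plate: d = 93.489 mm → contributes +20 583 904 mm⁴
  hole: d = -59.511 mm → contributes −178 219 mm⁴
Total I = 38 420 002 mm⁴.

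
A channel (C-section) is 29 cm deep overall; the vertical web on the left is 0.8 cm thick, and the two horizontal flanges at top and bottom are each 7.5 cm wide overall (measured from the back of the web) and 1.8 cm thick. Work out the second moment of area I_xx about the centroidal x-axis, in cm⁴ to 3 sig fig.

Decompose the section into non-overlapping parts with the origin at the bottom-left of its bounding rectangle.
Web: 0.8 × 29, A = 23.2 cm², y = 14.5 cm, Ī = 1625.9 cm⁴.
Top flange (beyond web): 6.7 × 1.8, A = 12.06 cm², y = 28.1 cm, Ī = 3.2562 cm⁴.
Bottom flange (beyond web): 6.7 × 1.8, A = 12.06 cm², y = 0.9 cm, Ī = 3.2562 cm⁴.
By symmetry the centroid is at mid-height, ȳ = 14.5 cm.
Transfer each piece to the centroidal x-axis using Ī + A·d² with d = y − 14.5:
  web: d = 0 cm → contributes +1625.9 cm⁴
  top flange (beyond web): d = 13.6 cm → contributes +2233.9 cm⁴
  bottom flange (beyond web): d = -13.6 cm → contributes +2233.9 cm⁴
Total I = 6093.7 cm⁴.

I_xx ≈ 6090 cm⁴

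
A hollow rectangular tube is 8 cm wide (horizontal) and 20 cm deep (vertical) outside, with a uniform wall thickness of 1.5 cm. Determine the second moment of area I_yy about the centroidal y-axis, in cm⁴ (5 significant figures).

Break the section into simple shapes (no overlaps), measuring from the bottom-left corner of the bounding box.
Outer rectangle: 8 × 20, A = 160 cm², x = 4 cm, Ī = 853.3333 cm⁴.
Inner void (subtracted): 5 × 17, A = 85 cm², x = 4 cm, Ī = 177.0833 cm⁴.
By symmetry the centroid is at mid-width, x̄ = 4 cm.
All pieces are centred on the centroidal y-axis, so I = ΣĪ (holes subtracted) = 676.25 cm⁴.

I_yy ≈ 676.25 cm⁴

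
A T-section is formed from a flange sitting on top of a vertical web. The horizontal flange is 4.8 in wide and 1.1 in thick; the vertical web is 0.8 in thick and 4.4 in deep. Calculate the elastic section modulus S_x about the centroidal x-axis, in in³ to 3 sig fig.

Split into non-overlapping primitives; take the origin at the lower-left of the bounding box.
Flange: 4.8 × 1.1, A = 5.28 in², y = 4.95 in, Ī = 0.5324 in⁴.
Web: 0.8 × 4.4, A = 3.52 in², y = 2.2 in, Ī = 5.6789 in⁴.
Centroid: ȳ = ΣA·y / ΣA = 3.85 in.
Transfer each piece to the centroidal x-axis using Ī + A·d² with d = y − 3.85:
  flange: d = 1.1 in → contributes +6.9212 in⁴
  web: d = -1.65 in → contributes +15.262 in⁴
Total I = 22.183 in⁴.
Extreme fibre distance c = 3.85 in; S = I/c = 5.7619 in³.

S_x ≈ 5.76 in³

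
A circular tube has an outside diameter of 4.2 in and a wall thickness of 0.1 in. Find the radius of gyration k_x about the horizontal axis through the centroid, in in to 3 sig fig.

k_x ≈ 1.45 in

Decompose the section into non-overlapping parts with the origin at the bottom-left of its bounding rectangle.
Outer circle: ⌀4.2, A = 13.854 in², y = 2.1 in, Ī = 15.275 in⁴.
Bore (subtracted): ⌀4, A = 12.566 in², y = 2.1 in, Ī = 12.566 in⁴.
By symmetry the centroid is at mid-height, ȳ = 2.1 in.
All pieces are centred on the horizontal axis through the centroid, so I = ΣĪ (holes subtracted) = 2.7081 in⁴.
Radius of gyration: k = √(I/A) = √(2.7081 / 1.2881) = 1.45 in.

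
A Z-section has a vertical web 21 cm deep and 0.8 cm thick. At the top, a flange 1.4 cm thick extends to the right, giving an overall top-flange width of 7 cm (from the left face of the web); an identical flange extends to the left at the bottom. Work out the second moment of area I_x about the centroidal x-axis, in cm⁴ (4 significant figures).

I_x ≈ 2287 cm⁴

Split into non-overlapping primitives; take the origin at the lower-left of the bounding box.
Web: 0.8 × 21, A = 16.8 cm², y = 10.5 cm, Ī = 617.4 cm⁴.
Top flange (beyond web): 6.2 × 1.4, A = 8.68 cm², y = 20.3 cm, Ī = 1.41773 cm⁴.
Bottom flange (beyond web): 6.2 × 1.4, A = 8.68 cm², y = 0.7 cm, Ī = 1.41773 cm⁴.
Centroid: ȳ = ΣA·y / ΣA = 10.5 cm.
Transfer each piece to the centroidal x-axis using Ī + A·d² with d = y − 10.5:
  web: d = 0 cm → contributes +617.4 cm⁴
  top flange (beyond web): d = 9.8 cm → contributes +835.045 cm⁴
  bottom flange (beyond web): d = -9.8 cm → contributes +835.045 cm⁴
Total I = 2287.49 cm⁴.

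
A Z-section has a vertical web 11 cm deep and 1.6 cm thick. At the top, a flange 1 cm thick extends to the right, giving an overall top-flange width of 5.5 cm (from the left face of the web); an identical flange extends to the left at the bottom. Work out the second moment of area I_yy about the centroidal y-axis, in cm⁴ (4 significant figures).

I_yy ≈ 72.63 cm⁴

Treat the section as a set of non-overlapping primitives; coordinates are from the bounding-box lower-left.
Web: 1.6 × 11, A = 17.6 cm², x = 4.7 cm, Ī = 3.75467 cm⁴.
Top flange (beyond web): 3.9 × 1, A = 3.9 cm², x = 7.45 cm, Ī = 4.94325 cm⁴.
Bottom flange (beyond web): 3.9 × 1, A = 3.9 cm², x = 1.95 cm, Ī = 4.94325 cm⁴.
Centroid: x̄ = ΣA·x / ΣA = 4.7 cm.
Transfer each piece to the centroidal y-axis using Ī + A·d² with d = x − 4.7:
  web: d = 0 cm → contributes +3.75467 cm⁴
  top flange (beyond web): d = 2.75 cm → contributes +34.437 cm⁴
  bottom flange (beyond web): d = -2.75 cm → contributes +34.437 cm⁴
Total I = 72.6287 cm⁴.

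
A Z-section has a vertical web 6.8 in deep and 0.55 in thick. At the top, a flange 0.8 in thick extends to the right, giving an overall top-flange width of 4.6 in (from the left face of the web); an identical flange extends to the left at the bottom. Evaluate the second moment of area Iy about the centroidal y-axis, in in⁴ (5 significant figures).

Split into non-overlapping primitives; take the origin at the lower-left of the bounding box.
Web: 0.55 × 6.8, A = 3.74 in², x = 4.325 in, Ī = 0.09427917 in⁴.
Top flange (beyond web): 4.05 × 0.8, A = 3.24 in², x = 6.625 in, Ī = 4.428675 in⁴.
Bottom flange (beyond web): 4.05 × 0.8, A = 3.24 in², x = 2.025 in, Ī = 4.428675 in⁴.
Centroid: x̄ = ΣA·x / ΣA = 4.325 in.
Transfer each piece to the centroidal y-axis using Ī + A·d² with d = x − 4.325:
  web: d = 0 in → contributes +0.09427917 in⁴
  top flange (beyond web): d = 2.3 in → contributes +21.56828 in⁴
  bottom flange (beyond web): d = -2.3 in → contributes +21.56828 in⁴
Total I = 43.23083 in⁴.

Iy ≈ 43.231 in⁴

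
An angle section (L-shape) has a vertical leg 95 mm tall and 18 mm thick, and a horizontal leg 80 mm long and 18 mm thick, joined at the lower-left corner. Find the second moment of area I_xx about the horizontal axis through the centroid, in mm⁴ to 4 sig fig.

I_xx ≈ 2.317 × 10⁶ mm⁴

Break the section into simple shapes (no overlaps), measuring from the bottom-left corner of the bounding box.
Vertical leg: 18 × 95, A = 1 710 mm², y = 47.5 mm, Ī = 1 286 063 mm⁴.
Horizontal leg (remainder): 62 × 18, A = 1 116 mm², y = 9 mm, Ī = 30 132 mm⁴.
Centroid: ȳ = ΣA·y / ΣA = 32.2962 mm.
Transfer each piece to the horizontal axis through the centroid using Ī + A·d² with d = y − 32.2962:
  vertical leg: d = 15.2038 mm → contributes +1 681 340 mm⁴
  horizontal leg (remainder): d = -23.2962 mm → contributes +635 799 mm⁴
Total I = 2 317 138 mm⁴.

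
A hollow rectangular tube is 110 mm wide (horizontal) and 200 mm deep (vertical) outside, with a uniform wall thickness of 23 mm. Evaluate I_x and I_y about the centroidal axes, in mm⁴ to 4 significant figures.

Decompose the section into non-overlapping parts with the origin at the bottom-left of its bounding rectangle.
Outer rectangle: 110 × 200, A = 22 000 mm², y = 100 mm, Ī = 73 333 333 mm⁴.
Inner void (subtracted): 64 × 154, A = 9 856 mm², y = 100 mm, Ī = 19 478 741 mm⁴.
By symmetry the centroid is at mid-height, ȳ = 100 mm.
All pieces are centred on the centroidal x-axis, so I = ΣĪ (holes subtracted) = 53 854 592 mm⁴.
Repeating about the centroidal y-axis gives I_y = 18 819 152 mm⁴.

I_x ≈ 5.385 × 10⁷ mm⁴, I_y ≈ 1.882 × 10⁷ mm⁴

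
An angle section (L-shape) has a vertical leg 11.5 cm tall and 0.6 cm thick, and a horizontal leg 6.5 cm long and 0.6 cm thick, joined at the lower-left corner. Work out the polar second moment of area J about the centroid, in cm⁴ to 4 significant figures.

Split into non-overlapping primitives; take the origin at the lower-left of the bounding box.
Vertical leg: 0.6 × 11.5, A = 6.9 cm², y = 5.75 cm, Ī = 76.0438 cm⁴.
Horizontal leg (remainder): 5.9 × 0.6, A = 3.54 cm², y = 0.3 cm, Ī = 0.1062 cm⁴.
Centroid: ȳ = ΣA·y / ΣA = 3.90201 cm.
Transfer each piece to the centroidal x-axis using Ī + A·d² with d = y − 3.90201:
  vertical leg: d = 1.84799 cm → contributes +99.6077 cm⁴
  horizontal leg (remainder): d = -3.60201 cm → contributes +46.0359 cm⁴
Total I = 145.644 cm⁴.
For the y-axis: x̄ = 1.40201 cm.
Repeating about the centroidal y-axis gives I_y = 35.1886 cm⁴.
Polar second moment: J = I_x + I_y = 180.832 cm⁴.

J ≈ 180.8 cm⁴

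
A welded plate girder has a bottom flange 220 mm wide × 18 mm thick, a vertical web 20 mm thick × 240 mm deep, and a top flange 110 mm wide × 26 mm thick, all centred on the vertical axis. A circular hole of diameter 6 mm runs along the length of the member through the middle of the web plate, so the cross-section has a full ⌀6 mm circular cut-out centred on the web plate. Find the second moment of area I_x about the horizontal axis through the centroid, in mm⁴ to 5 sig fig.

Break the section into simple shapes (no overlaps), measuring from the bottom-left corner of the bounding box.
Bottom plate: 220 × 18, A = 3 960 mm², y = 9 mm, Ī = 106 920 mm⁴.
Web plate: 20 × 240, A = 4 800 mm², y = 138 mm, Ī = 23 040 000 mm⁴.
Top plate: 110 × 26, A = 2 860 mm², y = 271 mm, Ī = 161113.3 mm⁴.
Hole (subtracted): ⌀6, A = 28.27433 mm², y = 138 mm, Ī = 63.61725 mm⁴.
Centroid: ȳ = ΣA·y / ΣA = 126.7454 mm.
Transfer each piece to the horizontal axis through the centroid using Ī + A·d² with d = y − 126.7454:
  bottom plate: d = -117.7454 mm → contributes +55 008 297 mm⁴
  web plate: d = 11.25458 mm → contributes +23 647 995 mm⁴
  top plate: d = 144.2546 mm → contributes +59 675 951 mm⁴
  hole: d = 11.25458 mm → contributes −3645.002 mm⁴
Total I = 138 328 597 mm⁴.

I_x ≈ 1.3833 × 10⁸ mm⁴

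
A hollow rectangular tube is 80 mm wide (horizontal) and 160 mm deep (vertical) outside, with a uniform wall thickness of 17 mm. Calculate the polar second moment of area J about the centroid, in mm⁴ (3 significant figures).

Decompose the section into non-overlapping parts with the origin at the bottom-left of its bounding rectangle.
Outer rectangle: 80 × 160, A = 12 800 mm², y = 80 mm, Ī = 27 306 667 mm⁴.
Inner void (subtracted): 46 × 126, A = 5 796 mm², y = 80 mm, Ī = 7 668 108 mm⁴.
By symmetry the centroid is at mid-height, ȳ = 80 mm.
All pieces are centred on the centroidal x-axis, so I = ΣĪ (holes subtracted) = 19 638 559 mm⁴.
Repeating about the centroidal y-axis gives I_y = 5 804 639 mm⁴.
Polar second moment: J = I_x + I_y = 25 443 197 mm⁴.

J ≈ 2.54 × 10⁷ mm⁴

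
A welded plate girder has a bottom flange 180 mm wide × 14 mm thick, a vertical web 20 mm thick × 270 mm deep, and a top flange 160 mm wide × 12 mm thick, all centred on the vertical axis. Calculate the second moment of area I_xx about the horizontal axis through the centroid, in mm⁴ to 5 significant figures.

Break the section into simple shapes (no overlaps), measuring from the bottom-left corner of the bounding box.
Bottom plate: 180 × 14, A = 2 520 mm², y = 7 mm, Ī = 41 160 mm⁴.
Web plate: 20 × 270, A = 5 400 mm², y = 149 mm, Ī = 32 805 000 mm⁴.
Top plate: 160 × 12, A = 1 920 mm², y = 290 mm, Ī = 23 040 mm⁴.
Centroid: ȳ = ΣA·y / ΣA = 140.1463 mm.
Transfer each piece to the horizontal axis through the centroid using Ī + A·d² with d = y − 140.1463:
  bottom plate: d = -133.1463 mm → contributes +44 715 590 mm⁴
  web plate: d = 8.853659 mm → contributes +33 228 291 mm⁴
  top plate: d = 149.8537 mm → contributes +43 138 788 mm⁴
Total I = 121 082 669 mm⁴.

I_xx ≈ 1.2108 × 10⁸ mm⁴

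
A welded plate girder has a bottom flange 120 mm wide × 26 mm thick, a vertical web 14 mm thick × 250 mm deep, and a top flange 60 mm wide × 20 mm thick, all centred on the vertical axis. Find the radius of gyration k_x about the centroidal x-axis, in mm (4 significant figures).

Break the section into simple shapes (no overlaps), measuring from the bottom-left corner of the bounding box.
Bottom plate: 120 × 26, A = 3 120 mm², y = 13 mm, Ī = 175 760 mm⁴.
Web plate: 14 × 250, A = 3 500 mm², y = 151 mm, Ī = 18 229 167 mm⁴.
Top plate: 60 × 20, A = 1 200 mm², y = 286 mm, Ī = 40 000 mm⁴.
Centroid: ȳ = ΣA·y / ΣA = 116.657 mm.
Transfer each piece to the centroidal x-axis using Ī + A·d² with d = y − 116.657:
  bottom plate: d = -103.657 mm → contributes +33 699 641 mm⁴
  web plate: d = 34.3427 mm → contributes +22 357 143 mm⁴
  top plate: d = 169.343 mm → contributes +34 452 345 mm⁴
Total I = 90 509 128 mm⁴.
Radius of gyration: k = √(I/A) = √(90 509 128 / 7 820) = 107.583 mm.

k_x ≈ 107.6 mm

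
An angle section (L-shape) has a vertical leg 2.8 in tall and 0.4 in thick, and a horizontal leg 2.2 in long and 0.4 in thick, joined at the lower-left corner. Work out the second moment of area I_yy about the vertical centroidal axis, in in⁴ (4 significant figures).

Treat the section as a set of non-overlapping primitives; coordinates are from the bounding-box lower-left.
Vertical leg: 0.4 × 2.8, A = 1.12 in², x = 0.2 in, Ī = 0.0149333 in⁴.
Horizontal leg (remainder): 1.8 × 0.4, A = 0.72 in², x = 1.3 in, Ī = 0.1944 in⁴.
Centroid: x̄ = ΣA·x / ΣA = 0.630435 in.
Transfer each piece to the vertical centroidal axis using Ī + A·d² with d = x − 0.630435:
  vertical leg: d = -0.430435 in → contributes +0.22244 in⁴
  horizontal leg (remainder): d = 0.669565 in → contributes +0.517189 in⁴
Total I = 0.739629 in⁴.

I_yy ≈ 0.7396 in⁴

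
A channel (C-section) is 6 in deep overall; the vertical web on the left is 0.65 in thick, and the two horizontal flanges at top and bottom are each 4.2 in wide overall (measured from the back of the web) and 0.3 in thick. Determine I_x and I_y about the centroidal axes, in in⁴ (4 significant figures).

Treat the section as a set of non-overlapping primitives; coordinates are from the bounding-box lower-left.
Web: 0.65 × 6, A = 3.9 in², y = 3 in, Ī = 11.7 in⁴.
Top flange (beyond web): 3.55 × 0.3, A = 1.065 in², y = 5.85 in, Ī = 0.0079875 in⁴.
Bottom flange (beyond web): 3.55 × 0.3, A = 1.065 in², y = 0.15 in, Ī = 0.0079875 in⁴.
By symmetry the centroid is at mid-height, ȳ = 3 in.
Transfer each piece to the centroidal x-axis using Ī + A·d² with d = y − 3:
  web: d = 0 in → contributes +11.7 in⁴
  top flange (beyond web): d = 2.85 in → contributes +8.65845 in⁴
  bottom flange (beyond web): d = -2.85 in → contributes +8.65845 in⁴
Total I = 29.0169 in⁴.
For the y-axis: x̄ = 1.06679 in.
Repeating about the centroidal y-axis gives I_y = 8.44952 in⁴.

I_x ≈ 29.02 in⁴, I_y ≈ 8.450 in⁴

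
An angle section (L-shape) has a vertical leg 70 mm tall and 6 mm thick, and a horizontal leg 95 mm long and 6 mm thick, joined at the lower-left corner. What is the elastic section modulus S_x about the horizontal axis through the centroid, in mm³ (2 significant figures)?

Split into non-overlapping primitives; take the origin at the lower-left of the bounding box.
Vertical leg: 6 × 70, A = 420 mm², y = 35 mm, Ī = 171 500 mm⁴.
Horizontal leg (remainder): 89 × 6, A = 534 mm², y = 3 mm, Ī = 1 602 mm⁴.
Centroid: ȳ = ΣA·y / ΣA = 17.09 mm.
Transfer each piece to the horizontal axis through the centroid using Ī + A·d² with d = y − 17.09:
  vertical leg: d = 17.91 mm → contributes +306 252 mm⁴
  horizontal leg (remainder): d = -14.09 mm → contributes +107 587 mm⁴
Total I = 413 839 mm⁴.
Extreme fibre distance c = 52.91 mm; S = I/c = 7 821 mm³.

S_x ≈ 7800 mm³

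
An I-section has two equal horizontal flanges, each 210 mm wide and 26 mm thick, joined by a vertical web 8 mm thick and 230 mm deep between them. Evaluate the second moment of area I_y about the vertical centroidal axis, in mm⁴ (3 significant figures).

Split into non-overlapping primitives; take the origin at the lower-left of the bounding box.
Bottom flange: 210 × 26, A = 5 460 mm², x = 105 mm, Ī = 20 065 500 mm⁴.
Web: 8 × 230, A = 1 840 mm², x = 105 mm, Ī = 9813.3 mm⁴.
Top flange: 210 × 26, A = 5 460 mm², x = 105 mm, Ī = 20 065 500 mm⁴.
By symmetry the centroid is at mid-width, x̄ = 105 mm.
All pieces are centred on the vertical centroidal axis, so I = ΣĪ = 40 140 813 mm⁴.

I_y ≈ 4.01 × 10⁷ mm⁴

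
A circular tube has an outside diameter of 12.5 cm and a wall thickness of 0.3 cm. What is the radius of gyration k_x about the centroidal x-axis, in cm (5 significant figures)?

k_x ≈ 4.3147 cm

Split into non-overlapping primitives; take the origin at the lower-left of the bounding box.
Outer circle: ⌀12.5, A = 122.7185 cm², y = 6.25 cm, Ī = 1198.422 cm⁴.
Bore (subtracted): ⌀11.9, A = 111.2202 cm², y = 6.25 cm, Ī = 984.3686 cm⁴.
By symmetry the centroid is at mid-height, ȳ = 6.25 cm.
All pieces are centred on the centroidal x-axis, so I = ΣĪ (holes subtracted) = 214.0539 cm⁴.
Radius of gyration: k = √(I/A) = √(214.0539 / 11.49823) = 4.314655 cm.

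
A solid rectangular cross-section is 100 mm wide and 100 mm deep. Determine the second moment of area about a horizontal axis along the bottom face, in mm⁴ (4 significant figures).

The section: 100 × 100, A = 10 000 mm², y = 50 mm, Ī = 8 333 333 mm⁴.
Transfer it to a horizontal axis along the bottom face using Ī + A·d² with d = y − 0:
  the section: d = 50 mm → contributes +33 333 333 mm⁴
Total I = 33 333 333 mm⁴.

I_base ≈ 3.333 × 10⁷ mm⁴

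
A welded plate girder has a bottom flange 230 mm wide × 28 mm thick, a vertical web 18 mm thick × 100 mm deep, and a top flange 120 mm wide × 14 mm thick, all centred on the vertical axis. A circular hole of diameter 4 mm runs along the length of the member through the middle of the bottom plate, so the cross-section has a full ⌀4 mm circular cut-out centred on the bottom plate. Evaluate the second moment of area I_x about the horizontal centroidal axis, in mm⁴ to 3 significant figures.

Decompose the section into non-overlapping parts with the origin at the bottom-left of its bounding rectangle.
Bottom plate: 230 × 28, A = 6 440 mm², y = 14 mm, Ī = 420 747 mm⁴.
Web plate: 18 × 100, A = 1 800 mm², y = 78 mm, Ī = 1 500 000 mm⁴.
Top plate: 120 × 14, A = 1 680 mm², y = 135 mm, Ī = 27 440 mm⁴.
Hole (subtracted): ⌀4, A = 12.566 mm², y = 14 mm, Ī = 12.566 mm⁴.
Centroid: ȳ = ΣA·y / ΣA = 46.146 mm.
Transfer each piece to the horizontal centroidal axis using Ī + A·d² with d = y − 46.146:
  bottom plate: d = -32.146 mm → contributes +7 075 437 mm⁴
  web plate: d = 31.854 mm → contributes +3 326 470 mm⁴
  top plate: d = 88.854 mm → contributes +13 291 227 mm⁴
  hole: d = -32.146 mm → contributes −12 998 mm⁴
Total I = 23 680 136 mm⁴.

I_x ≈ 2.37 × 10⁷ mm⁴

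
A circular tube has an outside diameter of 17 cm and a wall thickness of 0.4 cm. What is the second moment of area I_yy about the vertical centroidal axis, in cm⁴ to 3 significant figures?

Treat the section as a set of non-overlapping primitives; coordinates are from the bounding-box lower-left.
Outer circle: ⌀17, A = 226.98 cm², x = 8.5 cm, Ī = 4099.8 cm⁴.
Bore (subtracted): ⌀16.2, A = 206.12 cm², x = 8.5 cm, Ī = 3380.9 cm⁴.
By symmetry the centroid is at mid-width, x̄ = 8.5 cm.
All pieces are centred on the vertical centroidal axis, so I = ΣĪ (holes subtracted) = 718.95 cm⁴.

I_yy ≈ 719 cm⁴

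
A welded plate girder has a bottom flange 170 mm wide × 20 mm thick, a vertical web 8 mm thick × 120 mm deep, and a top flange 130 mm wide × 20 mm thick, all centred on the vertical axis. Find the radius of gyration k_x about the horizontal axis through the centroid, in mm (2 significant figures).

k_x ≈ 66 mm

Break the section into simple shapes (no overlaps), measuring from the bottom-left corner of the bounding box.
Bottom plate: 170 × 20, A = 3 400 mm², y = 10 mm, Ī = 113 333 mm⁴.
Web plate: 8 × 120, A = 960 mm², y = 80 mm, Ī = 1 152 000 mm⁴.
Top plate: 130 × 20, A = 2 600 mm², y = 150 mm, Ī = 86 667 mm⁴.
Centroid: ȳ = ΣA·y / ΣA = 71.95 mm.
Transfer each piece to the horizontal axis through the centroid using Ī + A·d² with d = y − 71.95:
  bottom plate: d = -61.95 mm → contributes +13 163 557 mm⁴
  web plate: d = 8.046 mm → contributes +1 214 148 mm⁴
  top plate: d = 78.05 mm → contributes +15 923 720 mm⁴
Total I = 30 301 425 mm⁴.
Radius of gyration: k = √(I/A) = √(30 301 425 / 6 960) = 65.98 mm.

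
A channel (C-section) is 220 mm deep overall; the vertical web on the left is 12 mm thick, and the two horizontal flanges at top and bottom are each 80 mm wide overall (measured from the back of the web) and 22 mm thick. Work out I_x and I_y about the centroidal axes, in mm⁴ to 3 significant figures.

I_x ≈ 4.01 × 10⁷ mm⁴, I_y ≈ 3.43 × 10⁶ mm⁴

Break the section into simple shapes (no overlaps), measuring from the bottom-left corner of the bounding box.
Web: 12 × 220, A = 2 640 mm², y = 110 mm, Ī = 10 648 000 mm⁴.
Top flange (beyond web): 68 × 22, A = 1 496 mm², y = 209 mm, Ī = 60 339 mm⁴.
Bottom flange (beyond web): 68 × 22, A = 1 496 mm², y = 11 mm, Ī = 60 339 mm⁴.
By symmetry the centroid is at mid-height, ȳ = 110 mm.
Transfer each piece to the centroidal x-axis using Ī + A·d² with d = y − 110:
  web: d = 0 mm → contributes +10 648 000 mm⁴
  top flange (beyond web): d = 99 mm → contributes +14 722 635 mm⁴
  bottom flange (beyond web): d = -99 mm → contributes +14 722 635 mm⁴
Total I = 40 093 269 mm⁴.
For the y-axis: x̄ = 27.25 mm.
Repeating about the centroidal y-axis gives I_y = 3 428 597 mm⁴.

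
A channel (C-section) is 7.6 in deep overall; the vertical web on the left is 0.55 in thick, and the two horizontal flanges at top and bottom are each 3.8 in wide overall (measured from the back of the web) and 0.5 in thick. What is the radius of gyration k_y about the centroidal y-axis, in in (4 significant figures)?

k_y ≈ 1.135 in

Break the section into simple shapes (no overlaps), measuring from the bottom-left corner of the bounding box.
Web: 0.55 × 7.6, A = 4.18 in², x = 0.275 in, Ī = 0.105371 in⁴.
Top flange (beyond web): 3.25 × 0.5, A = 1.625 in², x = 2.175 in, Ī = 1.43034 in⁴.
Bottom flange (beyond web): 3.25 × 0.5, A = 1.625 in², x = 2.175 in, Ī = 1.43034 in⁴.
Centroid: x̄ = ΣA·x / ΣA = 1.10609 in.
Transfer each piece to the centroidal y-axis using Ī + A·d² with d = x − 1.10609:
  web: d = -0.83109 in → contributes +2.99254 in⁴
  top flange (beyond web): d = 1.06891 in → contributes +3.28701 in⁴
  bottom flange (beyond web): d = 1.06891 in → contributes +3.28701 in⁴
Total I = 9.56657 in⁴.
Radius of gyration: k = √(I/A) = √(9.56657 / 7.43) = 1.13471 in.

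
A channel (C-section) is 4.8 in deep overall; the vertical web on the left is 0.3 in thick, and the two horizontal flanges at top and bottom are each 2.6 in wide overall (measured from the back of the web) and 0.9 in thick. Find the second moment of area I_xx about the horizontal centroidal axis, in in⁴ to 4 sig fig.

I_xx ≈ 18.79 in⁴

Split into non-overlapping primitives; take the origin at the lower-left of the bounding box.
Web: 0.3 × 4.8, A = 1.44 in², y = 2.4 in, Ī = 2.7648 in⁴.
Top flange (beyond web): 2.3 × 0.9, A = 2.07 in², y = 4.35 in, Ī = 0.139725 in⁴.
Bottom flange (beyond web): 2.3 × 0.9, A = 2.07 in², y = 0.45 in, Ī = 0.139725 in⁴.
By symmetry the centroid is at mid-height, ȳ = 2.4 in.
Transfer each piece to the horizontal centroidal axis using Ī + A·d² with d = y − 2.4:
  web: d = 0 in → contributes +2.7648 in⁴
  top flange (beyond web): d = 1.95 in → contributes +8.0109 in⁴
  bottom flange (beyond web): d = -1.95 in → contributes +8.0109 in⁴
Total I = 18.7866 in⁴.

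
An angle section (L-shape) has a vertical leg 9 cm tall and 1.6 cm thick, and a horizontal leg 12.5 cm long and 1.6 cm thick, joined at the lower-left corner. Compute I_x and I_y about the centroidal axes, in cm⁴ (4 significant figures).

I_x ≈ 208.9 cm⁴, I_y ≈ 483.8 cm⁴

Split into non-overlapping primitives; take the origin at the lower-left of the bounding box.
Vertical leg: 1.6 × 9, A = 14.4 cm², y = 4.5 cm, Ī = 97.2 cm⁴.
Horizontal leg (remainder): 10.9 × 1.6, A = 17.44 cm², y = 0.8 cm, Ī = 3.72053 cm⁴.
Centroid: ȳ = ΣA·y / ΣA = 2.47337 cm.
Transfer each piece to the centroidal x-axis using Ī + A·d² with d = y − 2.47337:
  vertical leg: d = 2.02663 cm → contributes +156.344 cm⁴
  horizontal leg (remainder): d = -1.67337 cm → contributes +52.5553 cm⁴
Total I = 208.9 cm⁴.
For the y-axis: x̄ = 4.22337 cm.
Repeating about the centroidal y-axis gives I_y = 483.846 cm⁴.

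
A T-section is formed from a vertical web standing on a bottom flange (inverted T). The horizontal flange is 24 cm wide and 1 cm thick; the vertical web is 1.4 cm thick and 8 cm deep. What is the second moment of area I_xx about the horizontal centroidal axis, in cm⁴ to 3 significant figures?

I_xx ≈ 216 cm⁴

Split into non-overlapping primitives; take the origin at the lower-left of the bounding box.
Flange: 24 × 1, A = 24 cm², y = 0.5 cm, Ī = 2 cm⁴.
Web: 1.4 × 8, A = 11.2 cm², y = 5 cm, Ī = 59.733 cm⁴.
Centroid: ȳ = ΣA·y / ΣA = 1.9318 cm.
Transfer each piece to the horizontal centroidal axis using Ī + A·d² with d = y − 1.9318:
  flange: d = -1.4318 cm → contributes +51.202 cm⁴
  web: d = 3.0682 cm → contributes +165.17 cm⁴
Total I = 216.37 cm⁴.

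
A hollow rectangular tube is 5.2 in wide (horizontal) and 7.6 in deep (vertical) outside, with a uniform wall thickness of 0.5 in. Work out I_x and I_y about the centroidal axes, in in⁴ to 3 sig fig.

Break the section into simple shapes (no overlaps), measuring from the bottom-left corner of the bounding box.
Outer rectangle: 5.2 × 7.6, A = 39.52 in², y = 3.8 in, Ī = 190.22 in⁴.
Inner void (subtracted): 4.2 × 6.6, A = 27.72 in², y = 3.8 in, Ī = 100.62 in⁴.
By symmetry the centroid is at mid-height, ȳ = 3.8 in.
All pieces are centred on the centroidal x-axis, so I = ΣĪ (holes subtracted) = 89.599 in⁴.
Repeating about the centroidal y-axis gives I_y = 48.303 in⁴.

I_x ≈ 89.6 in⁴, I_y ≈ 48.3 in⁴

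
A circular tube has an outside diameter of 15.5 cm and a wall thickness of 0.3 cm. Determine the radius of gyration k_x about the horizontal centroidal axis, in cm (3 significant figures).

k_x ≈ 5.38 cm

Decompose the section into non-overlapping parts with the origin at the bottom-left of its bounding rectangle.
Outer circle: ⌀15.5, A = 188.69 cm², y = 7.75 cm, Ī = 2833.3 cm⁴.
Bore (subtracted): ⌀14.9, A = 174.37 cm², y = 7.75 cm, Ī = 2419.4 cm⁴.
By symmetry the centroid is at mid-height, ȳ = 7.75 cm.
All pieces are centred on the horizontal centroidal axis, so I = ΣĪ (holes subtracted) = 413.89 cm⁴.
Radius of gyration: k = √(I/A) = √(413.89 / 14.326) = 5.3751 cm.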